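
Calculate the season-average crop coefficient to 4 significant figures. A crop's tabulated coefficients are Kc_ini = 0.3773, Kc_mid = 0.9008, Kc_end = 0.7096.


Approach: apply a simple seasonal average, Kc_avg = (Kc_ini + Kc_mid + Kc_end)/3.
Kc_avg = (0.3773 + 0.9008 + 0.7096)/3 = 0.6626
Therefore the season-average crop coefficient = 0.6626.


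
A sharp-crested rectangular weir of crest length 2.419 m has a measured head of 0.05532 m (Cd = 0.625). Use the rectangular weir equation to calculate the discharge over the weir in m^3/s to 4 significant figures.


Approach: apply the rectangular weir equation, Q = (2/3)*Cd*L*sqrt(2g)*H^1.5.
Q = (2/3)*0.625*2.419*sqrt(2*9.81)*0.05532^1.5 = 0.05809 m^3/s
Therefore the discharge over the weir = 0.05809 m^3/s.


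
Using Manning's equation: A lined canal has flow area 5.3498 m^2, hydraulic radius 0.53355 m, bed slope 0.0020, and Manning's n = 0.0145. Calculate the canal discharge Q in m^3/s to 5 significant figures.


Approach: apply Manning's equation, Q = (1/n)*A*R^(2/3)*S^(1/2).
Q = (1/0.0145) * 5.3498 * 0.53355^(2/3) * 0.0020^(1/2) = 10.854 m^3/s
Therefore the canal discharge Q = 10.854 m^3/s.


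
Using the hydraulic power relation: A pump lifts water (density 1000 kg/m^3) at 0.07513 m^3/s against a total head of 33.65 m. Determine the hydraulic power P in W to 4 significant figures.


Approach: apply the hydraulic power relation, P = rho*g*Q*H.
P = 1000 * 9.81 * 0.07513 * 33.65 = 24800 W
Therefore the hydraulic power P = 24800 W.


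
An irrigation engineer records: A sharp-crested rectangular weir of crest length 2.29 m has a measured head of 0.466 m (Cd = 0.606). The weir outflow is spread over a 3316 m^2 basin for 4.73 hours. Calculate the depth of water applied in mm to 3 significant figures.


Approach: apply the rectangular weir equation with a volume-to-depth conversion, Q = (2/3)*Cd*L*sqrt(2g)*H^1.5; d = Q*t/A * 1000.
Step 1 — weir discharge:
  Q = (2/3)*0.606*2.29*sqrt(2*9.81)*0.466^1.5 = 1.3036 m^3/s
Step 2 — volume: V = 1.3036 * 4.73*3600 = 22198 m^3
Step 3 — depth: d = V/A * 1000 = 22198/3316 * 1000 = 6690 mm
Therefore the depth of water applied = 6690 mm.


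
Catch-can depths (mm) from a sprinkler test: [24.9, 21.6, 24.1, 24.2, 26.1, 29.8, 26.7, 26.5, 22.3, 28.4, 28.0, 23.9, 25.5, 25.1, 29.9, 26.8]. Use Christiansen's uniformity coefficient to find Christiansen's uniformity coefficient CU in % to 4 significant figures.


Approach: apply Christiansen's uniformity coefficient, CU = (1 - mean_abs_deviation/mean)*100.
mean = 25.8625 mm
mean |d_i - mean| = 1.91250 mm
CU = (1 - 1.91250/25.8625)*100 = 92.61 %
Therefore Christiansen's uniformity coefficient CU = 92.61 %.


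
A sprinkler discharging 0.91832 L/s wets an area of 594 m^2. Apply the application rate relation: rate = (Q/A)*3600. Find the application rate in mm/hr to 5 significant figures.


rate = (0.91832 / 594) * 3600 = 5.5656 mm/hr
Therefore the application rate = 5.5656 mm/hr.


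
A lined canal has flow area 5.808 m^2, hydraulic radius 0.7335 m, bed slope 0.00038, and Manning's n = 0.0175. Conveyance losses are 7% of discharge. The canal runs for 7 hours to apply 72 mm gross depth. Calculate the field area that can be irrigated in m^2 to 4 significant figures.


Approach: apply Manning's equation with a conveyance and depth budget, Q = (1/n)*A*R^(2/3)*S^(1/2); Q_field = Q*(1-loss); Area = Q_field*t/(d/1000).
Step 1 — canal discharge (Manning's equation):
  Q = (1/0.0175) * 5.808 * 0.7335^(2/3) * 0.00038^(1/2) = 5.26195 m^3/s
Step 2 — delivered flow: Q_field = 5.26195*(1 - 7/100) = 4.89362 m^3/s
Step 3 — volume delivered: V = 4.89362 * 7*3600 = 123319 m^3
Step 4 — area served: A = V / (depth/1000) = 123319 / 0.072 = 1713000 m^2
Therefore the field area that can be irrigated = 1713000 m^2.


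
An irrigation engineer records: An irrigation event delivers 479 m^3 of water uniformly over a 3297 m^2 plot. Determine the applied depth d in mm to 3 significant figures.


Approach: apply depth from volume over area, d = (V/A)*1000.
d = (479 / 3297) * 1000 = 145 mm
Therefore the applied depth d = 145 mm.


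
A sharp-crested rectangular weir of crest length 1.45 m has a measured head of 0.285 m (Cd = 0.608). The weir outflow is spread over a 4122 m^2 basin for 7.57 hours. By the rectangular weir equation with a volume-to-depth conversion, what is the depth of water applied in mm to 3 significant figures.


Approach: apply the rectangular weir equation with a volume-to-depth conversion, Q = (2/3)*Cd*L*sqrt(2g)*H^1.5; d = Q*t/A * 1000.
Step 1 — weir discharge:
  Q = (2/3)*0.608*1.45*sqrt(2*9.81)*0.285^1.5 = 0.39609 m^3/s
Step 2 — volume: V = 0.39609 * 7.57*3600 = 10794 m^3
Step 3 — depth: d = V/A * 1000 = 10794/4122 * 1000 = 2620 mm
Therefore the depth of water applied = 2620 mm.


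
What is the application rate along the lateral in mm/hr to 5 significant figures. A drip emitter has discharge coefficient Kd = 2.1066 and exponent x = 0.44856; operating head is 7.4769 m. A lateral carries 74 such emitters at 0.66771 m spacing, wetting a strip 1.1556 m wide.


Approach: apply the emitter equation with a lateral mass balance, q = Kd*h^x; Q = n*q; rate = Q/(n*spacing*width).
Step 1 — single emitter flow (q = Kd*h^x):
  q = 2.1066 * 7.4769^0.44856 = 5.193960 L/hr
Step 2 — total lateral flow: Q = 74 * 5.193960 = 384.3531 L/hr
Step 3 — wetted area: A = 74 * 0.66771 * 1.1556 = 57.09882 m^2
Step 4 — application rate: Q/A = 384.3531/57.09882 = 6.7314 mm/hr
Therefore the application rate along the lateral = 6.7314 mm/hr.


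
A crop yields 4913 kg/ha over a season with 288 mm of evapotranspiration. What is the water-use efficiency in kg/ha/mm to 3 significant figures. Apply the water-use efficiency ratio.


Approach: apply the water-use efficiency ratio, WUE = yield/ET.
WUE = 4913 / 288 = 17.1 kg/ha/mm
Therefore the water-use efficiency = 17.1 kg/ha/mm.


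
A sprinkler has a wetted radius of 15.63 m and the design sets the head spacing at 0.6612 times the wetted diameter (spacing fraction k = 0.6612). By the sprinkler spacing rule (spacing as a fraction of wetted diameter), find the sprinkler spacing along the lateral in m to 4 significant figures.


Approach: apply the sprinkler spacing rule (spacing as a fraction of wetted diameter), S = k*(2*R).
S = 0.6612 * (2 * 15.63) = 20.67 m
Therefore the sprinkler spacing along the lateral = 20.67 m.


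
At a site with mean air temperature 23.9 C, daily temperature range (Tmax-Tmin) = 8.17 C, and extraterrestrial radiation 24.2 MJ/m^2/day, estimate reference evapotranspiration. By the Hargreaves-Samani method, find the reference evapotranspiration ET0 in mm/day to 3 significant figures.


Approach: apply the Hargreaves-Samani method, ET0 = 0.0023*(Tmean+17.8)*sqrt(Tmax-Tmin)*0.408*Ra.
ET0 = 0.0023*(23.9+17.8)*sqrt(8.17)*0.408*24.2 = 2.71 mm/day
Therefore the reference evapotranspiration ET0 = 2.71 mm/day.


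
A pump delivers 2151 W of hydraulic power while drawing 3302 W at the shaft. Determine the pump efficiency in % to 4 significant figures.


Approach: apply the efficiency ratio, eta = (P_out/P_in)*100.
eta = (2151 / 3302) * 100 = 65.14 %
Therefore the pump efficiency = 65.14 %.


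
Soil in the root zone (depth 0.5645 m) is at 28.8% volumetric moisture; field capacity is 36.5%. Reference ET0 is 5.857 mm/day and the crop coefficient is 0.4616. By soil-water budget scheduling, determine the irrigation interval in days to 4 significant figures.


Approach: apply soil-water budget scheduling, SMD = (FC-theta)/100*depth*1000; ETc = ET0*Kc; interval = SMD/ETc.
Step 1 — soil moisture deficit:
  SMD = (36.5 - 28.8)/100 * 0.5645 * 1000 = 43.4665 mm
Step 2 — daily crop ET (ETc = ET0*Kc):
  ETc = 5.857 * 0.4616 = 2.70359 mm/day
Step 3 — irrigation interval (SMD/ETc):
  interval = 43.4665 / 2.70359 = 16.08 days
Therefore the irrigation interval = 16.08 days.


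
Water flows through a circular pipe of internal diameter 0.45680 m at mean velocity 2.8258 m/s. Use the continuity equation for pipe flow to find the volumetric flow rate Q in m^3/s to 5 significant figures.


Approach: apply the continuity equation for pipe flow, Q = A * v with A = pi*(D/2)^2.
A = pi*(0.45680/2)^2 = 0.1638861 m^2
Q = 0.1638861 * 2.8258 = 0.46311 m^3/s
Therefore the volumetric flow rate Q = 0.46311 m^3/s.


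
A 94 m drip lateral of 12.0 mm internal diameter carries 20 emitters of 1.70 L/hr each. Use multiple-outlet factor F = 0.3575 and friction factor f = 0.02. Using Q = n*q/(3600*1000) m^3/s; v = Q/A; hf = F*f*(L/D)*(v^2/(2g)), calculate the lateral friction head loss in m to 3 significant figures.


Q = 20*1.70/(3600*1000) = 9.4444e-06 m^3/s
A = pi*(12.0e-3/2)^2 = 1.1310e-04 m^2, so v = Q/A = 0.083507 m/s
hf = 0.3575*0.02*(94/0.0120)*(0.083507^2/(2*9.81)) = 0.0199 m
Therefore the lateral friction head loss = 0.0199 m.


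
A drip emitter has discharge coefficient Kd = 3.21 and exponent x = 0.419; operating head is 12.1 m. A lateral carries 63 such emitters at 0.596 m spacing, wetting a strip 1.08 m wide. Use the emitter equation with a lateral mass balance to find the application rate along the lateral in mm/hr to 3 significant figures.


Approach: apply the emitter equation with a lateral mass balance, q = Kd*h^x; Q = n*q; rate = Q/(n*spacing*width).
Step 1 — single emitter flow (q = Kd*h^x):
  q = 3.21 * 12.1^0.419 = 9.1241 L/hr
Step 2 — total lateral flow: Q = 63 * 9.1241 = 574.82 L/hr
Step 3 — wetted area: A = 63 * 0.596 * 1.08 = 40.552 m^2
Step 4 — application rate: Q/A = 574.82/40.552 = 14.2 mm/hr
Therefore the application rate along the lateral = 14.2 mm/hr.


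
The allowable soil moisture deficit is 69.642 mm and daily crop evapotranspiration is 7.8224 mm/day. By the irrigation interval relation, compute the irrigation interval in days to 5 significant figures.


Approach: apply the irrigation interval relation, interval = SMD / ETc.
interval = 69.642 / 7.8224 = 8.9029 days
Therefore the irrigation interval = 8.9029 days.


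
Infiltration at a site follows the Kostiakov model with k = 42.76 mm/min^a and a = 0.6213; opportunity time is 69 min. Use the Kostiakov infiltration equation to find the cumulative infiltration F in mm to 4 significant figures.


Approach: apply the Kostiakov infiltration equation, F = k*t^a.
F = 42.76 * 69^0.6213 = 593.6 mm
Therefore the cumulative infiltration F = 593.6 mm.


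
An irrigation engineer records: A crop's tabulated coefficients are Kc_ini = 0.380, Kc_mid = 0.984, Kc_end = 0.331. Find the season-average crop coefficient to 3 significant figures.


Approach: apply a simple seasonal average, Kc_avg = (Kc_ini + Kc_mid + Kc_end)/3.
Kc_avg = (0.380 + 0.984 + 0.331)/3 = 0.565
Therefore the season-average crop coefficient = 0.565.


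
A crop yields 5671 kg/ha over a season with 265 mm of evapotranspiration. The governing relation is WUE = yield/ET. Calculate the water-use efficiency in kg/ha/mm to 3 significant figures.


WUE = 5671 / 265 = 21.4 kg/ha/mm
Therefore the water-use efficiency = 21.4 kg/ha/mm.


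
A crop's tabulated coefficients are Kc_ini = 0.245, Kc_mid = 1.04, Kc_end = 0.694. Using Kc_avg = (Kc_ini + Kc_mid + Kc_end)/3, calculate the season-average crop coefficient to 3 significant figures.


Kc_avg = (0.245 + 1.04 + 0.694)/3 = 0.660
Therefore the season-average crop coefficient = 0.660.


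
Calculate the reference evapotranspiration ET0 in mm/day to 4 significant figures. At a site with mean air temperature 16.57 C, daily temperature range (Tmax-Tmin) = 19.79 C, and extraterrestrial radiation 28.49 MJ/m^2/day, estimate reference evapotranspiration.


Approach: apply the Hargreaves-Samani method, ET0 = 0.0023*(Tmean+17.8)*sqrt(Tmax-Tmin)*0.408*Ra.
ET0 = 0.0023*(16.57+17.8)*sqrt(19.79)*0.408*28.49 = 4.088 mm/day
Therefore the reference evapotranspiration ET0 = 4.088 mm/day.


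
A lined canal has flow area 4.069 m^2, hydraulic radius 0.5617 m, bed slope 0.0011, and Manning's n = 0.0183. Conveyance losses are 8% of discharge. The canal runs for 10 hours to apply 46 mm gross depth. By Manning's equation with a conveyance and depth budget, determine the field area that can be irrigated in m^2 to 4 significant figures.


Approach: apply Manning's equation with a conveyance and depth budget, Q = (1/n)*A*R^(2/3)*S^(1/2); Q_field = Q*(1-loss); Area = Q_field*t/(d/1000).
Step 1 — canal discharge (Manning's equation):
  Q = (1/0.0183) * 4.069 * 0.5617^(2/3) * 0.0011^(1/2) = 5.02037 m^3/s
Step 2 — delivered flow: Q_field = 5.02037*(1 - 8/100) = 4.61874 m^3/s
Step 3 — volume delivered: V = 4.61874 * 10*3600 = 166275 m^3
Step 4 — area served: A = V / (depth/1000) = 166275 / 0.046 = 3615000 m^2
Therefore the field area that can be irrigated = 3615000 m^2.


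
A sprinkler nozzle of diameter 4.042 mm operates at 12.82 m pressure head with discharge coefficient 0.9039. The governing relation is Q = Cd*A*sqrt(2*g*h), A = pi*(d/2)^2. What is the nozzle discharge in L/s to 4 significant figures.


A = pi*(4.042e-3/2)^2 = 1.28316e-05 m^2
Q = 0.9039 * 1.28316e-05 * sqrt(2*9.81*12.82) * 1000 = 0.1839 L/s
Therefore the nozzle discharge = 0.1839 L/s.


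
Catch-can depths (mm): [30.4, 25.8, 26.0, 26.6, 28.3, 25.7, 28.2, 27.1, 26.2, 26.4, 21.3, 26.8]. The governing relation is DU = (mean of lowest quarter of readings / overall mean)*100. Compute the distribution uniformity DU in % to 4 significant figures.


sorted lowest 3 of 12: [21.3, 25.7, 25.8] -> mean = 24.2667 mm
overall mean = 26.5667 mm
DU = (24.2667/26.5667)*100 = 91.34 %
Therefore the distribution uniformity DU = 91.34 %.


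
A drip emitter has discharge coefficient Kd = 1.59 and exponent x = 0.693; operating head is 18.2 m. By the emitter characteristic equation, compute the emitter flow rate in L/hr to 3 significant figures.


Approach: apply the emitter characteristic equation, q = Kd * h^x.
q = 1.59 * 18.2^0.693 = 11.9 L/hr
Therefore the emitter flow rate = 11.9 L/hr.


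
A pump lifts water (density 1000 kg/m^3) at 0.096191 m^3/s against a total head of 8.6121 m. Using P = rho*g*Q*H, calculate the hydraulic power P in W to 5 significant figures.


P = 1000 * 9.81 * 0.096191 * 8.6121 = 8126.7 W
Therefore the hydraulic power P = 8126.7 W.


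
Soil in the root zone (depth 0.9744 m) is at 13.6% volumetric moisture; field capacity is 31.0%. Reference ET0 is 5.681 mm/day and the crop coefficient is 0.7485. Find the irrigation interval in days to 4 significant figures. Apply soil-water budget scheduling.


Approach: apply soil-water budget scheduling, SMD = (FC-theta)/100*depth*1000; ETc = ET0*Kc; interval = SMD/ETc.
Step 1 — soil moisture deficit:
  SMD = (31.0 - 13.6)/100 * 0.9744 * 1000 = 169.546 mm
Step 2 — daily crop ET (ETc = ET0*Kc):
  ETc = 5.681 * 0.7485 = 4.25223 mm/day
Step 3 — irrigation interval (SMD/ETc):
  interval = 169.546 / 4.25223 = 39.87 days
Therefore the irrigation interval = 39.87 days.


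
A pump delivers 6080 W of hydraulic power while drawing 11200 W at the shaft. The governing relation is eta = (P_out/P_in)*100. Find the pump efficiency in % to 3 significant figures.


eta = (6080 / 11200) * 100 = 54.3 %
Therefore the pump efficiency = 54.3 %.


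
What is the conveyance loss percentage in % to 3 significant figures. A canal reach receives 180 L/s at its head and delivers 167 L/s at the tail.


Approach: apply the conveyance loss ratio, loss% = ((Q_head - Q_tail)/Q_head)*100.
loss = ((180 - 167)/180)*100 = 7.22 %
Therefore the conveyance loss percentage = 7.22 %.


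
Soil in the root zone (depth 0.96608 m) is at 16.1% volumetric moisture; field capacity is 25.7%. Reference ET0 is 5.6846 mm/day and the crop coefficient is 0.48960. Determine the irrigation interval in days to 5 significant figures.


Approach: apply soil-water budget scheduling, SMD = (FC-theta)/100*depth*1000; ETc = ET0*Kc; interval = SMD/ETc.
Step 1 — soil moisture deficit:
  SMD = (25.7 - 16.1)/100 * 0.96608 * 1000 = 92.74368 mm
Step 2 — daily crop ET (ETc = ET0*Kc):
  ETc = 5.6846 * 0.48960 = 2.783180 mm/day
Step 3 — irrigation interval (SMD/ETc):
  interval = 92.74368 / 2.783180 = 33.323 days
Therefore the irrigation interval = 33.323 days.


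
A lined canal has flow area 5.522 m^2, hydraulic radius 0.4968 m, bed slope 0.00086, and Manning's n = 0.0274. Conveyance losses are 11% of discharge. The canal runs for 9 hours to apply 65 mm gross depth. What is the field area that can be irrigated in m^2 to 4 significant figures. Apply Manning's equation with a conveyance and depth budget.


Approach: apply Manning's equation with a conveyance and depth budget, Q = (1/n)*A*R^(2/3)*S^(1/2); Q_field = Q*(1-loss); Area = Q_field*t/(d/1000).
Step 1 — canal discharge (Manning's equation):
  Q = (1/0.0274) * 5.522 * 0.4968^(2/3) * 0.00086^(1/2) = 3.70723 m^3/s
Step 2 — delivered flow: Q_field = 3.70723*(1 - 11/100) = 3.29943 m^3/s
Step 3 — volume delivered: V = 3.29943 * 9*3600 = 106902 m^3
Step 4 — area served: A = V / (depth/1000) = 106902 / 0.065 = 1645000 m^2
Therefore the field area that can be irrigated = 1645000 m^2.


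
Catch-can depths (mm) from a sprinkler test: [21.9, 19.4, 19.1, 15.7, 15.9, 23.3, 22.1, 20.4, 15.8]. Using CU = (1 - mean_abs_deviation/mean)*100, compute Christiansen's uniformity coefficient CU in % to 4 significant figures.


mean = 19.2889 mm
mean |d_i - mean| = 2.36790 mm
CU = (1 - 2.36790/19.2889)*100 = 87.72 %
Therefore Christiansen's uniformity coefficient CU = 87.72 %.


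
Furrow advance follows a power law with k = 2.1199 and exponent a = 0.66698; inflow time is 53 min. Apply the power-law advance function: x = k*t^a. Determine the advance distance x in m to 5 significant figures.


x = 2.1199 * 53^0.66698 = 29.948 m
Therefore the advance distance x = 29.948 m.


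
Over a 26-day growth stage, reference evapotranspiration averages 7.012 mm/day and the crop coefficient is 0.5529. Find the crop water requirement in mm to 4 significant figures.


Approach: apply the crop water requirement relation, CWR = ET0 * Kc * days.
CWR = 7.012 * 0.5529 * 26 = 100.8 mm
Therefore the crop water requirement = 100.8 mm.


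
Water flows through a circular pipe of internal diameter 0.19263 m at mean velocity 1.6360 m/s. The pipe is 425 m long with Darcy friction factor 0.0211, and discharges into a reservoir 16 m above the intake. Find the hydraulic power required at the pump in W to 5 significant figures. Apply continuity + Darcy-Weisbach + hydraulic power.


Approach: apply continuity + Darcy-Weisbach + hydraulic power, Q = A*v; hf = f*(L/D)*(v^2/(2g)); H = static + hf; P = rho*g*Q*H.
Step 1 — flow rate (continuity, Q = A*v):
  A = pi*(0.19263/2)^2 = 0.02914323 m^2
  Q = 0.02914323 * 1.6360 = 0.04767833 m^3/s
Step 2 — friction head loss (Darcy-Weisbach):
  hf = 0.0211 * (425/0.19263) * (1.6360^2 / (2*9.81))
  hf = 6.350604 m
Step 3 — total head: H = 16 + 6.350604 = 22.35060 m
Step 4 — hydraulic power (P = rho*g*Q*H):
  P = 1000 * 9.81 * 0.04767833 * 22.35060 = 10454 W
Therefore the hydraulic power required at the pump = 10454 W.


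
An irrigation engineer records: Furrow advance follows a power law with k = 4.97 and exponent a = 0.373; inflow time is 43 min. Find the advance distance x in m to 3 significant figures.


Approach: apply the power-law advance function, x = k*t^a.
x = 4.97 * 43^0.373 = 20.2 m
Therefore the advance distance x = 20.2 m.


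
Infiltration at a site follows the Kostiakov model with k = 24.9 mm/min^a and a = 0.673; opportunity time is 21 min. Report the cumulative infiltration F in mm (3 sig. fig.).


Approach: apply the Kostiakov infiltration equation, F = k*t^a.
F = 24.9 * 21^0.673 = 193 mm
Therefore the cumulative infiltration F = 193 mm.


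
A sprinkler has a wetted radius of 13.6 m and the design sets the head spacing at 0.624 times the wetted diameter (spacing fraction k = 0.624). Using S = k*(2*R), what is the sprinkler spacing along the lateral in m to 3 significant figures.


S = 0.624 * (2 * 13.6) = 17.0 m
Therefore the sprinkler spacing along the lateral = 17.0 m.


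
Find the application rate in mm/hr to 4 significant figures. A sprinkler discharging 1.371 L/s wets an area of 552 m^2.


Approach: apply the application rate relation, rate = (Q/A)*3600.
rate = (1.371 / 552) * 3600 = 8.941 mm/hr
Therefore the application rate = 8.941 mm/hr.


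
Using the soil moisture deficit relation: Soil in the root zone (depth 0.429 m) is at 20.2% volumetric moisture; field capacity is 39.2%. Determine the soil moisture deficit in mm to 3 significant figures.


Approach: apply the soil moisture deficit relation, SMD = (FC - theta)/100 * depth * 1000.
SMD = (39.2 - 20.2)/100 * 0.429 * 1000 = 81.5 mm
Therefore the soil moisture deficit = 81.5 mm.


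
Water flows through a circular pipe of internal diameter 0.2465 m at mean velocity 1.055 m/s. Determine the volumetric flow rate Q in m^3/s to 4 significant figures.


Approach: apply the continuity equation for pipe flow, Q = A * v with A = pi*(D/2)^2.
A = pi*(0.2465/2)^2 = 0.0477226 m^2
Q = 0.0477226 * 1.055 = 0.05035 m^3/s
Therefore the volumetric flow rate Q = 0.05035 m^3/s.


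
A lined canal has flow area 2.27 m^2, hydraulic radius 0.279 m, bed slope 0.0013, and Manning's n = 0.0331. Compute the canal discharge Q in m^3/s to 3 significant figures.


Approach: apply Manning's equation, Q = (1/n)*A*R^(2/3)*S^(1/2).
Q = (1/0.0331) * 2.27 * 0.279^(2/3) * 0.0013^(1/2) = 1.06 m^3/s
Therefore the canal discharge Q = 1.06 m^3/s.


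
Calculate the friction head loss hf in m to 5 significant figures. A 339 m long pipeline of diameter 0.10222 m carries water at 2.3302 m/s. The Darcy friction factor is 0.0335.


Approach: apply the Darcy-Weisbach equation, hf = f*(L/D)*(v^2/(2g)).
hf = 0.0335 * (339/0.10222) * (2.3302^2 / (2*9.81))
hf = 30.747 m
Therefore the friction head loss hf = 30.747 m.


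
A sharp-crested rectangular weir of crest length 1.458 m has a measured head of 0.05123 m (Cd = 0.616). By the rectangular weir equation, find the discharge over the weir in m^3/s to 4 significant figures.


Approach: apply the rectangular weir equation, Q = (2/3)*Cd*L*sqrt(2g)*H^1.5.
Q = (2/3)*0.616*1.458*sqrt(2*9.81)*0.05123^1.5 = 0.03075 m^3/s
Therefore the discharge over the weir = 0.03075 m^3/s.


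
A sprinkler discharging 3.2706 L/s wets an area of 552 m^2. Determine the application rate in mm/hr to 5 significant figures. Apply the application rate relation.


Approach: apply the application rate relation, rate = (Q/A)*3600.
rate = (3.2706 / 552) * 3600 = 21.330 mm/hr
Therefore the application rate = 21.330 mm/hr.


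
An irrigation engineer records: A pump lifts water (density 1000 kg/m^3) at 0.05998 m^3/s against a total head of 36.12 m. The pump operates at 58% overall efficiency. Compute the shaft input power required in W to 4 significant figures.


Approach: apply hydraulic power then efficiency conversion, P = rho*g*Q*H; P_in = P/eta.
Step 1 — hydraulic power (P = rho*g*Q*H):
  P = 1000 * 9.81 * 0.05998 * 36.12 = 21253.1 W
Step 2 — input power: P_in = P/eta = 21253.1 / 0.58 = 36640 W
Therefore the shaft input power required = 36640 W.


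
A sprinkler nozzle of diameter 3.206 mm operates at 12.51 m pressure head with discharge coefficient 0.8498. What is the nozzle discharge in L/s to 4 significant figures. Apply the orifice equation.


Approach: apply the orifice equation, Q = Cd*A*sqrt(2*g*h), A = pi*(d/2)^2.
A = pi*(3.206e-3/2)^2 = 8.07266e-06 m^2
Q = 0.8498 * 8.07266e-06 * sqrt(2*9.81*12.51) * 1000 = 0.1075 L/s
Therefore the nozzle discharge = 0.1075 L/s.


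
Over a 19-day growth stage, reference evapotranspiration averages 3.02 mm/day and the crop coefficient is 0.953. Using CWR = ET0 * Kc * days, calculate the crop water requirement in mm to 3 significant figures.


CWR = 3.02 * 0.953 * 19 = 54.7 mm
Therefore the crop water requirement = 54.7 mm.


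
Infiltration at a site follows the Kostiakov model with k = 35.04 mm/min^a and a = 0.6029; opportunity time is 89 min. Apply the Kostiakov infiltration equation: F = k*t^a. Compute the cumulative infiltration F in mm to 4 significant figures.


F = 35.04 * 89^0.6029 = 524.6 mm
Therefore the cumulative infiltration F = 524.6 mm.


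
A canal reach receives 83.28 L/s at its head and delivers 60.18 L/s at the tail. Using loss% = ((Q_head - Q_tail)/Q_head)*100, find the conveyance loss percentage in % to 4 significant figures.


loss = ((83.28 - 60.18)/83.28)*100 = 27.74 %
Therefore the conveyance loss percentage = 27.74 %.


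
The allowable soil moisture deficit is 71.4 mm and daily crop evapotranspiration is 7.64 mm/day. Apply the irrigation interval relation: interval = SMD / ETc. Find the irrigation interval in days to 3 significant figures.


interval = 71.4 / 7.64 = 9.35 days
Therefore the irrigation interval = 9.35 days.


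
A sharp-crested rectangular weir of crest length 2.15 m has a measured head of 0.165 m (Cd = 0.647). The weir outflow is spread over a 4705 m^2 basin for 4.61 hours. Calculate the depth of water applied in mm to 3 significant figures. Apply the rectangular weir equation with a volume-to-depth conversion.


Approach: apply the rectangular weir equation with a volume-to-depth conversion, Q = (2/3)*Cd*L*sqrt(2g)*H^1.5; d = Q*t/A * 1000.
Step 1 — weir discharge:
  Q = (2/3)*0.647*2.15*sqrt(2*9.81)*0.165^1.5 = 0.27531 m^3/s
Step 2 — volume: V = 0.27531 * 4.61*3600 = 4569.1 m^3
Step 3 — depth: d = V/A * 1000 = 4569.1/4705 * 1000 = 971 mm
Therefore the depth of water applied = 971 mm.


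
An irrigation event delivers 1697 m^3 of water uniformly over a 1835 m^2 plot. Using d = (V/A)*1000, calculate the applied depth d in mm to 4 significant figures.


d = (1697 / 1835) * 1000 = 924.8 mm
Therefore the applied depth d = 924.8 mm.


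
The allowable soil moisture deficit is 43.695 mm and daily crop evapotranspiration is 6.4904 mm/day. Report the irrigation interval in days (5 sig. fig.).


Approach: apply the irrigation interval relation, interval = SMD / ETc.
interval = 43.695 / 6.4904 = 6.7323 days
Therefore the irrigation interval = 6.7323 days.


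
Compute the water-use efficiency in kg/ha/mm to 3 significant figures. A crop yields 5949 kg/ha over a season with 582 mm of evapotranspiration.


Approach: apply the water-use efficiency ratio, WUE = yield/ET.
WUE = 5949 / 582 = 10.2 kg/ha/mm
Therefore the water-use efficiency = 10.2 kg/ha/mm.


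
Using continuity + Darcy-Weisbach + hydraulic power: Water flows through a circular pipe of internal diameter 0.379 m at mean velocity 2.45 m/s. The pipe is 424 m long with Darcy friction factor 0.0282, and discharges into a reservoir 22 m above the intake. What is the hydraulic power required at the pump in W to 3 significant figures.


Approach: apply continuity + Darcy-Weisbach + hydraulic power, Q = A*v; hf = f*(L/D)*(v^2/(2g)); H = static + hf; P = rho*g*Q*H.
Step 1 — flow rate (continuity, Q = A*v):
  A = pi*(0.379/2)^2 = 0.11282 m^2
  Q = 0.11282 * 2.45 = 0.27640 m^3/s
Step 2 — friction head loss (Darcy-Weisbach):
  hf = 0.0282 * (424/0.379) * (2.45^2 / (2*9.81))
  hf = 9.6518 m
Step 3 — total head: H = 22 + 9.6518 = 31.652 m
Step 4 — hydraulic power (P = rho*g*Q*H):
  P = 1000 * 9.81 * 0.27640 * 31.652 = 85800 W
Therefore the hydraulic power required at the pump = 85800 W.


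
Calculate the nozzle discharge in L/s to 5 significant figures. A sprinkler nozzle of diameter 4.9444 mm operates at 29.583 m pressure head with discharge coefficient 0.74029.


Approach: apply the orifice equation, Q = Cd*A*sqrt(2*g*h), A = pi*(d/2)^2.
A = pi*(4.9444e-3/2)^2 = 1.920070e-05 m^2
Q = 0.74029 * 1.920070e-05 * sqrt(2*9.81*29.583) * 1000 = 0.34244 L/s
Therefore the nozzle discharge = 0.34244 L/s.


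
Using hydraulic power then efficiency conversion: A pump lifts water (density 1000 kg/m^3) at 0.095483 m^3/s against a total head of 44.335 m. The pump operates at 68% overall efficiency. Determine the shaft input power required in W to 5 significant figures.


Approach: apply hydraulic power then efficiency conversion, P = rho*g*Q*H; P_in = P/eta.
Step 1 — hydraulic power (P = rho*g*Q*H):
  P = 1000 * 9.81 * 0.095483 * 44.335 = 41528.07 W
Step 2 — input power: P_in = P/eta = 41528.07 / 0.68 = 61071 W
Therefore the shaft input power required = 61071 W.


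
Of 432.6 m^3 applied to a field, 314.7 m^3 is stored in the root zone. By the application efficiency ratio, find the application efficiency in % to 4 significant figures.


Approach: apply the application efficiency ratio, Ea = (stored/applied)*100.
Ea = (314.7/432.6)*100 = 72.75 %
Therefore the application efficiency = 72.75 %.


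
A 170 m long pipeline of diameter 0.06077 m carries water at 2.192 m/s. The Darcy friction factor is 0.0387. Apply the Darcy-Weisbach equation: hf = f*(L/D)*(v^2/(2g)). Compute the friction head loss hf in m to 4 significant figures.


hf = 0.0387 * (170/0.06077) * (2.192^2 / (2*9.81))
hf = 26.51 m
Therefore the friction head loss hf = 26.51 m.


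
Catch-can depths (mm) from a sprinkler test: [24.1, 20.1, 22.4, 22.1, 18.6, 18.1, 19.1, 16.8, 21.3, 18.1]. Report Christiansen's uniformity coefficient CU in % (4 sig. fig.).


Approach: apply Christiansen's uniformity coefficient, CU = (1 - mean_abs_deviation/mean)*100.
mean = 20.0700 mm
mean |d_i - mean| = 1.93000 mm
CU = (1 - 1.93000/20.0700)*100 = 90.38 %
Therefore Christiansen's uniformity coefficient CU = 90.38 %.


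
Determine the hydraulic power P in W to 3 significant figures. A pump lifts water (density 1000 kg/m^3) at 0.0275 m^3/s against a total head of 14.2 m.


Approach: apply the hydraulic power relation, P = rho*g*Q*H.
P = 1000 * 9.81 * 0.0275 * 14.2 = 3830 W
Therefore the hydraulic power P = 3830 W.


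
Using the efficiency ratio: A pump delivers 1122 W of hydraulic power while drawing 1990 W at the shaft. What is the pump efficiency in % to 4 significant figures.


Approach: apply the efficiency ratio, eta = (P_out/P_in)*100.
eta = (1122 / 1990) * 100 = 56.38 %
Therefore the pump efficiency = 56.38 %.


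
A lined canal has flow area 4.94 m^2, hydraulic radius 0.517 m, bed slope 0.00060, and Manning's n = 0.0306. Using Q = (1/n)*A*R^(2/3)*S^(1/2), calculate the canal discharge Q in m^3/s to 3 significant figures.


Q = (1/0.0306) * 4.94 * 0.517^(2/3) * 0.00060^(1/2) = 2.55 m^3/s
Therefore the canal discharge Q = 2.55 m^3/s.


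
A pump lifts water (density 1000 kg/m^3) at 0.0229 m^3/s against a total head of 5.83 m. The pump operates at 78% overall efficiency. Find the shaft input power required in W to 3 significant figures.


Approach: apply hydraulic power then efficiency conversion, P = rho*g*Q*H; P_in = P/eta.
Step 1 — hydraulic power (P = rho*g*Q*H):
  P = 1000 * 9.81 * 0.0229 * 5.83 = 1309.7 W
Step 2 — input power: P_in = P/eta = 1309.7 / 0.78 = 1680 W
Therefore the shaft input power required = 1680 W.


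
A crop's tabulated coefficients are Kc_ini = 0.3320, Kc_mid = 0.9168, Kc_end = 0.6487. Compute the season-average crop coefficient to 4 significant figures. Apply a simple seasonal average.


Approach: apply a simple seasonal average, Kc_avg = (Kc_ini + Kc_mid + Kc_end)/3.
Kc_avg = (0.3320 + 0.9168 + 0.6487)/3 = 0.6325
Therefore the season-average crop coefficient = 0.6325.


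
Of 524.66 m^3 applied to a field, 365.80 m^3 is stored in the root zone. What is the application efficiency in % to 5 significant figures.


Approach: apply the application efficiency ratio, Ea = (stored/applied)*100.
Ea = (365.80/524.66)*100 = 69.721 %
Therefore the application efficiency = 69.721 %.


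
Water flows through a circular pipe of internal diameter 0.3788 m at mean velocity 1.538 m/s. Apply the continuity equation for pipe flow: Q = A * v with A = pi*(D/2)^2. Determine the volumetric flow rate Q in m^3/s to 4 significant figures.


A = pi*(0.3788/2)^2 = 0.112696 m^2
Q = 0.112696 * 1.538 = 0.1733 m^3/s
Therefore the volumetric flow rate Q = 0.1733 m^3/s.


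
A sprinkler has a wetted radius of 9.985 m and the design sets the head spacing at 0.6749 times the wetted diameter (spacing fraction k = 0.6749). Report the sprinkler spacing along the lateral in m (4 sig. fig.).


Approach: apply the sprinkler spacing rule (spacing as a fraction of wetted diameter), S = k*(2*R).
S = 0.6749 * (2 * 9.985) = 13.48 m
Therefore the sprinkler spacing along the lateral = 13.48 m.


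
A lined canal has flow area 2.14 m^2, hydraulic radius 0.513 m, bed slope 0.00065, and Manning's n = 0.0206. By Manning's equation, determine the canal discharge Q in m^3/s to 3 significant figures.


Approach: apply Manning's equation, Q = (1/n)*A*R^(2/3)*S^(1/2).
Q = (1/0.0206) * 2.14 * 0.513^(2/3) * 0.00065^(1/2) = 1.70 m^3/s
Therefore the canal discharge Q = 1.70 m^3/s.


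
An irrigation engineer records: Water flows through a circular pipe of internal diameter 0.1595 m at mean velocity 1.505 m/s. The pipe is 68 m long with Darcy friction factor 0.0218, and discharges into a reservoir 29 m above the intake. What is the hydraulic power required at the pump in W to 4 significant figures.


Approach: apply continuity + Darcy-Weisbach + hydraulic power, Q = A*v; hf = f*(L/D)*(v^2/(2g)); H = static + hf; P = rho*g*Q*H.
Step 1 — flow rate (continuity, Q = A*v):
  A = pi*(0.1595/2)^2 = 0.0199807 m^2
  Q = 0.0199807 * 1.505 = 0.0300710 m^3/s
Step 2 — friction head loss (Darcy-Weisbach):
  hf = 0.0218 * (68/0.1595) * (1.505^2 / (2*9.81))
  hf = 1.07295 m
Step 3 — total head: H = 29 + 1.07295 = 30.0729 m
Step 4 — hydraulic power (P = rho*g*Q*H):
  P = 1000 * 9.81 * 0.0300710 * 30.0729 = 8871 W
Therefore the hydraulic power required at the pump = 8871 W.


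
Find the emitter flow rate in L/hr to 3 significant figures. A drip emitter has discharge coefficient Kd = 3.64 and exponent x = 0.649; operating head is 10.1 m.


Approach: apply the emitter characteristic equation, q = Kd * h^x.
q = 3.64 * 10.1^0.649 = 16.3 L/hr
Therefore the emitter flow rate = 16.3 L/hr.


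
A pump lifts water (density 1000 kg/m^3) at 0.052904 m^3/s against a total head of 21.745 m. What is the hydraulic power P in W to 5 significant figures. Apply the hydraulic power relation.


Approach: apply the hydraulic power relation, P = rho*g*Q*H.
P = 1000 * 9.81 * 0.052904 * 21.745 = 11285 W
Therefore the hydraulic power P = 11285 W.


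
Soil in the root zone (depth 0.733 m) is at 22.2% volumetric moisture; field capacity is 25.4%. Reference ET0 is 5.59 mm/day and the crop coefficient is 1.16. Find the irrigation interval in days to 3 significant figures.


Approach: apply soil-water budget scheduling, SMD = (FC-theta)/100*depth*1000; ETc = ET0*Kc; interval = SMD/ETc.
Step 1 — soil moisture deficit:
  SMD = (25.4 - 22.2)/100 * 0.733 * 1000 = 23.456 mm
Step 2 — daily crop ET (ETc = ET0*Kc):
  ETc = 5.59 * 1.16 = 6.4844 mm/day
Step 3 — irrigation interval (SMD/ETc):
  interval = 23.456 / 6.4844 = 3.62 days
Therefore the irrigation interval = 3.62 days.


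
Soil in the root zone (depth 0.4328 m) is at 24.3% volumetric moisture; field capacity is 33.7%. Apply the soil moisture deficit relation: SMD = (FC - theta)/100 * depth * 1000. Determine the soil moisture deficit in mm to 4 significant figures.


SMD = (33.7 - 24.3)/100 * 0.4328 * 1000 = 40.68 mm
Therefore the soil moisture deficit = 40.68 mm.


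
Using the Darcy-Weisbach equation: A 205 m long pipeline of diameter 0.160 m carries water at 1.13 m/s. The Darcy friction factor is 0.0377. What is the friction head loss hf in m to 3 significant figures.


Approach: apply the Darcy-Weisbach equation, hf = f*(L/D)*(v^2/(2g)).
hf = 0.0377 * (205/0.160) * (1.13^2 / (2*9.81))
hf = 3.14 m
Therefore the friction head loss hf = 3.14 m.


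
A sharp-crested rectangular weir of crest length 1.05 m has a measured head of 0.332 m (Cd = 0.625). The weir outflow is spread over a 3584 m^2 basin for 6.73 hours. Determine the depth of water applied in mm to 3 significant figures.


Approach: apply the rectangular weir equation with a volume-to-depth conversion, Q = (2/3)*Cd*L*sqrt(2g)*H^1.5; d = Q*t/A * 1000.
Step 1 — weir discharge:
  Q = (2/3)*0.625*1.05*sqrt(2*9.81)*0.332^1.5 = 0.37071 m^3/s
Step 2 — volume: V = 0.37071 * 6.73*3600 = 8981.6 m^3
Step 3 — depth: d = V/A * 1000 = 8981.6/3584 * 1000 = 2510 mm
Therefore the depth of water applied = 2510 mm.


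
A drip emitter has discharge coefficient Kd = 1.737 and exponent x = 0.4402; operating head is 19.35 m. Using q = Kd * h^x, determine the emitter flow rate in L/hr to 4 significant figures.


q = 1.737 * 19.35^0.4402 = 6.400 L/hr
Therefore the emitter flow rate = 6.400 L/hr.


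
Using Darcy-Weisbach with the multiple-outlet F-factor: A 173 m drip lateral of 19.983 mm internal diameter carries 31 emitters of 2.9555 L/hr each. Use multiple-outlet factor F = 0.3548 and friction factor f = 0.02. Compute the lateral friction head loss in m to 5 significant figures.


Approach: apply Darcy-Weisbach with the multiple-outlet F-factor, Q = n*q/(3600*1000) m^3/s; v = Q/A; hf = F*f*(L/D)*(v^2/(2g)).
Q = 31*2.9555/(3600*1000) = 2.545014e-05 m^3/s
A = pi*(19.983e-3/2)^2 = 3.136254e-04 m^2, so v = Q/A = 0.08114820 m/s
hf = 0.3548*0.02*(173/0.019983)*(0.08114820^2/(2*9.81)) = 0.020619 m
Therefore the lateral friction head loss = 0.020619 m.


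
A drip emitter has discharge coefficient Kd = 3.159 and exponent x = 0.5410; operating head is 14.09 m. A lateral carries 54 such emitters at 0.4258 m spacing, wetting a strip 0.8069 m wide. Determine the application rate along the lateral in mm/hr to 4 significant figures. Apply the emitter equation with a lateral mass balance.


Approach: apply the emitter equation with a lateral mass balance, q = Kd*h^x; Q = n*q; rate = Q/(n*spacing*width).
Step 1 — single emitter flow (q = Kd*h^x):
  q = 3.159 * 14.09^0.5410 = 13.2163 L/hr
Step 2 — total lateral flow: Q = 54 * 13.2163 = 713.681 L/hr
Step 3 — wetted area: A = 54 * 0.4258 * 0.8069 = 18.5532 m^2
Step 4 — application rate: Q/A = 713.681/18.5532 = 38.47 mm/hr
Therefore the application rate along the lateral = 38.47 mm/hr.


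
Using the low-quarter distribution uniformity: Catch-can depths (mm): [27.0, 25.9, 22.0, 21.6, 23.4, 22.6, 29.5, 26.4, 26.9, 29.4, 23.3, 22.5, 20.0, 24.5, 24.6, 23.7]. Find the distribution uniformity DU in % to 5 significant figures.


Approach: apply the low-quarter distribution uniformity, DU = (mean of lowest quarter of readings / overall mean)*100.
sorted lowest 4 of 16: [20.0, 21.6, 22.0, 22.5] -> mean = 21.52500 mm
overall mean = 24.58125 mm
DU = (21.52500/24.58125)*100 = 87.567 %
Therefore the distribution uniformity DU = 87.567 %.


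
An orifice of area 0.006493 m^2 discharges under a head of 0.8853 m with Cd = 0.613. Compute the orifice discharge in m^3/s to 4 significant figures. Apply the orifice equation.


Approach: apply the orifice equation, Q = Cd*A*sqrt(2*g*h).
Q = 0.613 * 0.006493 * sqrt(2*9.81*0.8853) = 0.01659 m^3/s
Therefore the orifice discharge = 0.01659 m^3/s.


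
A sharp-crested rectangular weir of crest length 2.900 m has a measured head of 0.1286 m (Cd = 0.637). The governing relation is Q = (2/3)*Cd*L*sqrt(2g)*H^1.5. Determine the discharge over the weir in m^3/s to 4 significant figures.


Q = (2/3)*0.637*2.900*sqrt(2*9.81)*0.1286^1.5 = 0.2516 m^3/s
Therefore the discharge over the weir = 0.2516 m^3/s.


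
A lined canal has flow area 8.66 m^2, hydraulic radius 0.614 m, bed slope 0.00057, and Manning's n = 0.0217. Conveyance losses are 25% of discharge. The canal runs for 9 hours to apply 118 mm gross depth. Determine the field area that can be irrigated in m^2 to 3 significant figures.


Approach: apply Manning's equation with a conveyance and depth budget, Q = (1/n)*A*R^(2/3)*S^(1/2); Q_field = Q*(1-loss); Area = Q_field*t/(d/1000).
Step 1 — canal discharge (Manning's equation):
  Q = (1/0.0217) * 8.66 * 0.614^(2/3) * 0.00057^(1/2) = 6.8829 m^3/s
Step 2 — delivered flow: Q_field = 6.8829*(1 - 25/100) = 5.1622 m^3/s
Step 3 — volume delivered: V = 5.1622 * 9*3600 = 167260 m^3
Step 4 — area served: A = V / (depth/1000) = 167260 / 0.118 = 1420000 m^2
Therefore the field area that can be irrigated = 1420000 m^2.
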